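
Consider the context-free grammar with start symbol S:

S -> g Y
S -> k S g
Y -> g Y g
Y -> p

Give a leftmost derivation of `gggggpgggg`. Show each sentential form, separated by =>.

S => gY => ggYg => gggYgg => ggggYggg => gggggYgggg => gggggpgggg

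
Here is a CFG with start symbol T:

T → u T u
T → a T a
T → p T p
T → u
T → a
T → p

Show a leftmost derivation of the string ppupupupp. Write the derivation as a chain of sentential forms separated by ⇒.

T ⇒ pTp ⇒ ppTpp ⇒ ppuTupp ⇒ ppupTpupp ⇒ ppupupupp

T ⇒ pTp   [T → p T p]
pTp ⇒ ppTpp   [T → p T p]
ppTpp ⇒ ppuTupp   [T → u T u]
ppuTupp ⇒ ppupTpupp   [T → p T p]
ppupTpupp ⇒ ppupupupp   [T → u]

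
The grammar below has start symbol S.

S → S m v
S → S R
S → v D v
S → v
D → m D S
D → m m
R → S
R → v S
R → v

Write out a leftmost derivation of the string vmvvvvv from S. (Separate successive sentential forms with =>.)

S => SR   [S → S R]
SR => SRR   [S → S R]
SRR => SRRR   [S → S R]
SRRR => SRRRR   [S → S R]
SRRRR => SmvRRRR   [S → S m v]
SmvRRRR => vmvRRRR   [S → v]
vmvRRRR => vmvvRRR   [R → v]
vmvvRRR => vmvvvRR   [R → v]
vmvvvRR => vmvvvvR   [R → v]
vmvvvvR => vmvvvvv   [R → v]

S=>SR=>SRR=>SRRR=>SRRRR=>SmvRRRR=>vmvRRRR=>vmvvRRR=>vmvvvRR=>vmvvvvR=>vmvvvvv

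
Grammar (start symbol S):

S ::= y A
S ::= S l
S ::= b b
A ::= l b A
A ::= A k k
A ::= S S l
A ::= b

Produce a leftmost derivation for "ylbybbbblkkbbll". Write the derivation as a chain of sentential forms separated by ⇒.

S ⇒ Sl   [S ::= S l]
Sl ⇒ yAl   [S ::= y A]
yAl ⇒ ylbAl   [A ::= l b A]
ylbAl ⇒ ylbSSll   [A ::= S S l]
ylbSSll ⇒ ylbyASll   [S ::= y A]
ylbyASll ⇒ ylbyAkkSll   [A ::= A k k]
ylbyAkkSll ⇒ ylbySSlkkSll   [A ::= S S l]
ylbySSlkkSll ⇒ ylbybbSlkkSll   [S ::= b b]
ylbybbSlkkSll ⇒ ylbybbbblkkSll   [S ::= b b]
ylbybbbblkkSll ⇒ ylbybbbblkkbbll   [S ::= b b]

S ⇒ Sl ⇒ yAl ⇒ ylbAl ⇒ ylbSSll ⇒ ylbyASll ⇒ ylbyAkkSll ⇒ ylbySSlkkSll ⇒ ylbybbSlkkSll ⇒ ylbybbbblkkSll ⇒ ylbybbbblkkbbll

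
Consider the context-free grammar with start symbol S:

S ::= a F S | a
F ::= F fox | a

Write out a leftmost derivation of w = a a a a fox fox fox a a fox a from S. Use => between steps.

S => a F S => a a S => a a a F S => a a a F fox S => a a a F fox fox S => a a a F fox fox fox S => a a a a fox fox fox S => a a a a fox fox fox a F S => a a a a fox fox fox a F fox S => a a a a fox fox fox a a fox S => a a a a fox fox fox a a fox a

S => a F S   [S ::= a F S]
a F S => a a S   [F ::= a]
a a S => a a a F S   [S ::= a F S]
a a a F S => a a a F fox S   [F ::= F fox]
a a a F fox S => a a a F fox fox S   [F ::= F fox]
a a a F fox fox S => a a a F fox fox fox S   [F ::= F fox]
a a a F fox fox fox S => a a a a fox fox fox S   [F ::= a]
a a a a fox fox fox S => a a a a fox fox fox a F S   [S ::= a F S]
a a a a fox fox fox a F S => a a a a fox fox fox a F fox S   [F ::= F fox]
a a a a fox fox fox a F fox S => a a a a fox fox fox a a fox S   [F ::= a]
a a a a fox fox fox a a fox S => a a a a fox fox fox a a fox a   [S ::= a]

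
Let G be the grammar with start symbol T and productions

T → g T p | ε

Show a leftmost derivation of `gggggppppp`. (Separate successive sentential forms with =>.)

T => gTp   [T → g T p]
gTp => ggTpp   [T → g T p]
ggTpp => gggTppp   [T → g T p]
gggTppp => ggggTpppp   [T → g T p]
ggggTpppp => gggggTppppp   [T → g T p]
gggggTppppp => gggggppppp   [T → ε]

T=>gTp=>ggTpp=>gggTppp=>ggggTpppp=>gggggTppppp=>gggggppppp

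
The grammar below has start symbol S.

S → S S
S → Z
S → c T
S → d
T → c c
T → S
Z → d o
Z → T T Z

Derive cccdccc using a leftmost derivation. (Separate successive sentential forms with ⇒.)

S ⇒ SS   [S → S S]
SS ⇒ cTS   [S → c T]
cTS ⇒ cccS   [T → c c]
cccS ⇒ cccSS   [S → S S]
cccSS ⇒ cccdS   [S → d]
cccdS ⇒ cccdcT   [S → c T]
cccdcT ⇒ cccdccc   [T → c c]

S⇒SS⇒cTS⇒cccS⇒cccSS⇒cccdS⇒cccdcT⇒cccdccc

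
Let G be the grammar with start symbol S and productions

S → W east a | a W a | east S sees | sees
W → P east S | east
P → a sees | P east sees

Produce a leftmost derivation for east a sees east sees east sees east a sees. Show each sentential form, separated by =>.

S => east S sees   [S → east S sees]
east S sees => east W east a sees   [S → W east a]
east W east a sees => east P east S east a sees   [W → P east S]
east P east S east a sees => east P east sees east S east a sees   [P → P east sees]
east P east sees east S east a sees => east a sees east sees east S east a sees   [P → a sees]
east a sees east sees east S east a sees => east a sees east sees east sees east a sees   [S → sees]

S => east S sees => east W east a sees => east P east S east a sees => east P east sees east S east a sees => east a sees east sees east S east a sees => east a sees east sees east sees east a sees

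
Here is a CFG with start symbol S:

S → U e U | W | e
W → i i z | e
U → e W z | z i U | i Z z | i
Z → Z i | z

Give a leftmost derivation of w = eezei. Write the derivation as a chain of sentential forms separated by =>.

S => UeU   [S → U e U]
UeU => eWzeU   [U → e W z]
eWzeU => eezeU   [W → e]
eezeU => eezei   [U → i]

S => UeU => eWzeU => eezeU => eezei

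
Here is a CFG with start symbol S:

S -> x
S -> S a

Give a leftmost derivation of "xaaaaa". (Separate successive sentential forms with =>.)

S => Sa   [S -> S a]
Sa => Saa   [S -> S a]
Saa => Saaa   [S -> S a]
Saaa => Saaaa   [S -> S a]
Saaaa => Saaaaa   [S -> S a]
Saaaaa => xaaaaa   [S -> x]

S=>Sa=>Saa=>Saaa=>Saaaa=>Saaaaa=>xaaaaa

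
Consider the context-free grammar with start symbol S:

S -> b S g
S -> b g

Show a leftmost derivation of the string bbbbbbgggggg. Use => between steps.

S => bSg   [S -> b S g]
bSg => bbSgg   [S -> b S g]
bbSgg => bbbSggg   [S -> b S g]
bbbSggg => bbbbSgggg   [S -> b S g]
bbbbSgggg => bbbbbSggggg   [S -> b S g]
bbbbbSggggg => bbbbbbgggggg   [S -> b g]

S => bSg => bbSgg => bbbSggg => bbbbSgggg => bbbbbSggggg => bbbbbbgggggg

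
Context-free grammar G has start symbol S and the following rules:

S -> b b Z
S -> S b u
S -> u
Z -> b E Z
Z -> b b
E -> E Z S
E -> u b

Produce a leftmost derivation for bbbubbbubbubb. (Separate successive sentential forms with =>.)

S => bbZ   [S -> b b Z]
bbZ => bbbEZ   [Z -> b E Z]
bbbEZ => bbbEZSZ   [E -> E Z S]
bbbEZSZ => bbbEZSZSZ   [E -> E Z S]
bbbEZSZSZ => bbbubZSZSZ   [E -> u b]
bbbubZSZSZ => bbbubbbSZSZ   [Z -> b b]
bbbubbbSZSZ => bbbubbbuZSZ   [S -> u]
bbbubbbuZSZ => bbbubbbubbSZ   [Z -> b b]
bbbubbbubbSZ => bbbubbbubbuZ   [S -> u]
bbbubbbubbuZ => bbbubbbubbubb   [Z -> b b]

S => bbZ => bbbEZ => bbbEZSZ => bbbEZSZSZ => bbbubZSZSZ => bbbubbbSZSZ => bbbubbbuZSZ => bbbubbbubbSZ => bbbubbbubbuZ => bbbubbbubbubb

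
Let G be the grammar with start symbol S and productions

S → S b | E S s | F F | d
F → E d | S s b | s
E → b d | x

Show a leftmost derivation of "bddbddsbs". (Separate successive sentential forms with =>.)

S => FF => SsbF => FFsbF => EdFsbF => bddFsbF => bddEdsbF => bddbddsbF => bddbddsbs

S => FF   [S → F F]
FF => SsbF   [F → S s b]
SsbF => FFsbF   [S → F F]
FFsbF => EdFsbF   [F → E d]
EdFsbF => bddFsbF   [E → b d]
bddFsbF => bddEdsbF   [F → E d]
bddEdsbF => bddbddsbF   [E → b d]
bddbddsbF => bddbddsbs   [F → s]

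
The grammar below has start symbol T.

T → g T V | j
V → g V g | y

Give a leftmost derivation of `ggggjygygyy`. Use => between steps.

T => gTV   [T → g T V]
gTV => ggTVV   [T → g T V]
ggTVV => gggTVVV   [T → g T V]
gggTVVV => ggggTVVVV   [T → g T V]
ggggTVVVV => ggggjVVVV   [T → j]
ggggjVVVV => ggggjyVVV   [V → y]
ggggjyVVV => ggggjygVgVV   [V → g V g]
ggggjygVgVV => ggggjygygVV   [V → y]
ggggjygygVV => ggggjygygyV   [V → y]
ggggjygygyV => ggggjygygyy   [V → y]

T => gTV => ggTVV => gggTVVV => ggggTVVVV => ggggjVVVV => ggggjyVVV => ggggjygVgVV => ggggjygygVV => ggggjygygyV => ggggjygygyy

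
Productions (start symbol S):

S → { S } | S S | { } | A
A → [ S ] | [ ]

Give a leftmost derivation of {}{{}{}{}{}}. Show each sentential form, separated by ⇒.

S ⇒ SS ⇒ {}S ⇒ {}{S} ⇒ {}{SS} ⇒ {}{SSS} ⇒ {}{{}SS} ⇒ {}{{}SSS} ⇒ {}{{}{}SS} ⇒ {}{{}{}{}S} ⇒ {}{{}{}{}{}}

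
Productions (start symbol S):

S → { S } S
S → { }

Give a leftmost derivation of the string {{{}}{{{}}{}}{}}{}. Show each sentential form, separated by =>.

S => {S}S => {{S}S}S => {{{}}S}S => {{{}}{S}S}S => {{{}}{{S}S}S}S => {{{}}{{{}}S}S}S => {{{}}{{{}}{}}S}S => {{{}}{{{}}{}}{}}S => {{{}}{{{}}{}}{}}{}

S => {S}S   [S → { S } S]
{S}S => {{S}S}S   [S → { S } S]
{{S}S}S => {{{}}S}S   [S → { }]
{{{}}S}S => {{{}}{S}S}S   [S → { S } S]
{{{}}{S}S}S => {{{}}{{S}S}S}S   [S → { S } S]
{{{}}{{S}S}S}S => {{{}}{{{}}S}S}S   [S → { }]
{{{}}{{{}}S}S}S => {{{}}{{{}}{}}S}S   [S → { }]
{{{}}{{{}}{}}S}S => {{{}}{{{}}{}}{}}S   [S → { }]
{{{}}{{{}}{}}{}}S => {{{}}{{{}}{}}{}}{}   [S → { }]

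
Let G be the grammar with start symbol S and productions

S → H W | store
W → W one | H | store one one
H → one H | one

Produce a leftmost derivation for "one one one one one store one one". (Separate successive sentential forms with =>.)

S => H W   [S → H W]
H W => one H W   [H → one H]
one H W => one one H W   [H → one H]
one one H W => one one one H W   [H → one H]
one one one H W => one one one one H W   [H → one H]
one one one one H W => one one one one one W   [H → one]
one one one one one W => one one one one one store one one   [W → store one one]

S => H W => one H W => one one H W => one one one H W => one one one one H W => one one one one one W => one one one one one store one one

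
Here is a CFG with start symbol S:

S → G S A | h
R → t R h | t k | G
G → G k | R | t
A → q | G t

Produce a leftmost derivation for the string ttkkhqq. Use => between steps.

S => GSA => tSA => tGSAA => tGkSAA => tGkkSAA => ttkkSAA => ttkkhAA => ttkkhqA => ttkkhqq

S => GSA   [S → G S A]
GSA => tSA   [G → t]
tSA => tGSAA   [S → G S A]
tGSAA => tGkSAA   [G → G k]
tGkSAA => tGkkSAA   [G → G k]
tGkkSAA => ttkkSAA   [G → t]
ttkkSAA => ttkkhAA   [S → h]
ttkkhAA => ttkkhqA   [A → q]
ttkkhqA => ttkkhqq   [A → q]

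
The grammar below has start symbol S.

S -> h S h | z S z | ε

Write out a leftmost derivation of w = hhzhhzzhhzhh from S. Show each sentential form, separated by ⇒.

S⇒hSh⇒hhShh⇒hhzSzhh⇒hhzhShzhh⇒hhzhhShhzhh⇒hhzhhzSzhhzhh⇒hhzhhzzhhzhh

S ⇒ hSh   [S -> h S h]
hSh ⇒ hhShh   [S -> h S h]
hhShh ⇒ hhzSzhh   [S -> z S z]
hhzSzhh ⇒ hhzhShzhh   [S -> h S h]
hhzhShzhh ⇒ hhzhhShhzhh   [S -> h S h]
hhzhhShhzhh ⇒ hhzhhzSzhhzhh   [S -> z S z]
hhzhhzSzhhzhh ⇒ hhzhhzzhhzhh   [S -> ε]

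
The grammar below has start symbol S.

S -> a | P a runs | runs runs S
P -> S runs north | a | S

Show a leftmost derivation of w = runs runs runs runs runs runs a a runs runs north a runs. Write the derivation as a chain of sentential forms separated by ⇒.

S ⇒ P a runs ⇒ S runs north a runs ⇒ runs runs S runs north a runs ⇒ runs runs runs runs S runs north a runs ⇒ runs runs runs runs runs runs S runs north a runs ⇒ runs runs runs runs runs runs P a runs runs north a runs ⇒ runs runs runs runs runs runs a a runs runs north a runs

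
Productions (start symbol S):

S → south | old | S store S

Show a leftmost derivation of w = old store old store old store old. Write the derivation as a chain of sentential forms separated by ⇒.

S ⇒ S store S   [S → S store S]
S store S ⇒ S store S store S   [S → S store S]
S store S store S ⇒ old store S store S   [S → old]
old store S store S ⇒ old store S store S store S   [S → S store S]
old store S store S store S ⇒ old store old store S store S   [S → old]
old store old store S store S ⇒ old store old store old store S   [S → old]
old store old store old store S ⇒ old store old store old store old   [S → old]

S ⇒ S store S ⇒ S store S store S ⇒ old store S store S ⇒ old store S store S store S ⇒ old store old store S store S ⇒ old store old store old store S ⇒ old store old store old store old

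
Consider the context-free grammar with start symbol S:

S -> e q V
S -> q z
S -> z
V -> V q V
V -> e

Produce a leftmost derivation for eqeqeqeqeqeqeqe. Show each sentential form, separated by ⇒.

S⇒eqV⇒eqVqV⇒eqVqVqV⇒eqVqVqVqV⇒eqeqVqVqV⇒eqeqeqVqV⇒eqeqeqVqVqV⇒eqeqeqVqVqVqV⇒eqeqeqVqVqVqVqV⇒eqeqeqeqVqVqVqV⇒eqeqeqeqeqVqVqV⇒eqeqeqeqeqeqVqV⇒eqeqeqeqeqeqeqV⇒eqeqeqeqeqeqeqe

S ⇒ eqV   [S -> e q V]
eqV ⇒ eqVqV   [V -> V q V]
eqVqV ⇒ eqVqVqV   [V -> V q V]
eqVqVqV ⇒ eqVqVqVqV   [V -> V q V]
eqVqVqVqV ⇒ eqeqVqVqV   [V -> e]
eqeqVqVqV ⇒ eqeqeqVqV   [V -> e]
eqeqeqVqV ⇒ eqeqeqVqVqV   [V -> V q V]
eqeqeqVqVqV ⇒ eqeqeqVqVqVqV   [V -> V q V]
eqeqeqVqVqVqV ⇒ eqeqeqVqVqVqVqV   [V -> V q V]
eqeqeqVqVqVqVqV ⇒ eqeqeqeqVqVqVqV   [V -> e]
eqeqeqeqVqVqVqV ⇒ eqeqeqeqeqVqVqV   [V -> e]
eqeqeqeqeqVqVqV ⇒ eqeqeqeqeqeqVqV   [V -> e]
eqeqeqeqeqeqVqV ⇒ eqeqeqeqeqeqeqV   [V -> e]
eqeqeqeqeqeqeqV ⇒ eqeqeqeqeqeqeqe   [V -> e]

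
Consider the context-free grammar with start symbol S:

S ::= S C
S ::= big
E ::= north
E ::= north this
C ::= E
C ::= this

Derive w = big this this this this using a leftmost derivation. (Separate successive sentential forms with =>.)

S => S C => S C C => S C C C => S C C C C => big C C C C => big this C C C => big this this C C => big this this this C => big this this this this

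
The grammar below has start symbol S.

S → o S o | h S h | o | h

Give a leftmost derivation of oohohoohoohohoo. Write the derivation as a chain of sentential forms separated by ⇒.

S ⇒ oSo ⇒ ooSoo ⇒ oohShoo ⇒ oohoSohoo ⇒ oohohShohoo ⇒ oohohoSohohoo ⇒ oohohooSoohohoo ⇒ oohohoohoohohoo

S ⇒ oSo   [S → o S o]
oSo ⇒ ooSoo   [S → o S o]
ooSoo ⇒ oohShoo   [S → h S h]
oohShoo ⇒ oohoSohoo   [S → o S o]
oohoSohoo ⇒ oohohShohoo   [S → h S h]
oohohShohoo ⇒ oohohoSohohoo   [S → o S o]
oohohoSohohoo ⇒ oohohooSoohohoo   [S → o S o]
oohohooSoohohoo ⇒ oohohoohoohohoo   [S → h]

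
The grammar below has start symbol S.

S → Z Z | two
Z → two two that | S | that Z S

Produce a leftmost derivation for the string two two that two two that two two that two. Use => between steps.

S => Z Z => S Z => Z Z Z => two two that Z Z => two two that S Z => two two that Z Z Z => two two that two two that Z Z => two two that two two that two two that Z => two two that two two that two two that S => two two that two two that two two that two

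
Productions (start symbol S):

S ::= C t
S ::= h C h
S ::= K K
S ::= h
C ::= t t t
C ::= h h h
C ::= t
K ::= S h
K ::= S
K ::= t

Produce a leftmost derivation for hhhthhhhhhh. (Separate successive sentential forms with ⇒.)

S ⇒ KK ⇒ ShK ⇒ CthK ⇒ hhhthK ⇒ hhhthSh ⇒ hhhthhChh ⇒ hhhthhhhhhh

S ⇒ KK   [S ::= K K]
KK ⇒ ShK   [K ::= S h]
ShK ⇒ CthK   [S ::= C t]
CthK ⇒ hhhthK   [C ::= h h h]
hhhthK ⇒ hhhthSh   [K ::= S h]
hhhthSh ⇒ hhhthhChh   [S ::= h C h]
hhhthhChh ⇒ hhhthhhhhhh   [C ::= h h h]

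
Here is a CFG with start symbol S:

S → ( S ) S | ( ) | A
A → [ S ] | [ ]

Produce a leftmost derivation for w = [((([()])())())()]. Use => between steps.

S => A   [S → A]
A => [S]   [A → [ S ]]
[S] => [(S)S]   [S → ( S ) S]
[(S)S] => [((S)S)S]   [S → ( S ) S]
[((S)S)S] => [(((S)S)S)S]   [S → ( S ) S]
[(((S)S)S)S] => [(((A)S)S)S]   [S → A]
[(((A)S)S)S] => [((([S])S)S)S]   [A → [ S ]]
[((([S])S)S)S] => [((([()])S)S)S]   [S → ( )]
[((([()])S)S)S] => [((([()])())S)S]   [S → ( )]
[((([()])())S)S] => [((([()])())())S]   [S → ( )]
[((([()])())())S] => [((([()])())())()]   [S → ( )]

S=>A=>[S]=>[(S)S]=>[((S)S)S]=>[(((S)S)S)S]=>[(((A)S)S)S]=>[((([S])S)S)S]=>[((([()])S)S)S]=>[((([()])())S)S]=>[((([()])())())S]=>[((([()])())())()]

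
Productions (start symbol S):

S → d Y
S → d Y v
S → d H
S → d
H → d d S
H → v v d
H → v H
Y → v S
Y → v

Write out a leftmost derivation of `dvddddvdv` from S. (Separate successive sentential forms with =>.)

S => dY   [S → d Y]
dY => dvS   [Y → v S]
dvS => dvdH   [S → d H]
dvdH => dvdddS   [H → d d S]
dvdddS => dvddddYv   [S → d Y v]
dvddddYv => dvddddvSv   [Y → v S]
dvddddvSv => dvddddvdv   [S → d]

S=>dY=>dvS=>dvdH=>dvdddS=>dvddddYv=>dvddddvSv=>dvddddvdv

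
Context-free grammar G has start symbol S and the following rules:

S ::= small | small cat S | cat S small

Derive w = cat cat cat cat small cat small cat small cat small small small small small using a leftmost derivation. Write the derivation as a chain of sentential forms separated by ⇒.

S ⇒ cat S small ⇒ cat cat S small small ⇒ cat cat cat S small small small ⇒ cat cat cat cat S small small small small ⇒ cat cat cat cat small cat S small small small small ⇒ cat cat cat cat small cat small cat S small small small small ⇒ cat cat cat cat small cat small cat small cat S small small small small ⇒ cat cat cat cat small cat small cat small cat small small small small small

S ⇒ cat S small   [S ::= cat S small]
cat S small ⇒ cat cat S small small   [S ::= cat S small]
cat cat S small small ⇒ cat cat cat S small small small   [S ::= cat S small]
cat cat cat S small small small ⇒ cat cat cat cat S small small small small   [S ::= cat S small]
cat cat cat cat S small small small small ⇒ cat cat cat cat small cat S small small small small   [S ::= small cat S]
cat cat cat cat small cat S small small small small ⇒ cat cat cat cat small cat small cat S small small small small   [S ::= small cat S]
cat cat cat cat small cat small cat S small small small small ⇒ cat cat cat cat small cat small cat small cat S small small small small   [S ::= small cat S]
cat cat cat cat small cat small cat small cat S small small small small ⇒ cat cat cat cat small cat small cat small cat small small small small small   [S ::= small]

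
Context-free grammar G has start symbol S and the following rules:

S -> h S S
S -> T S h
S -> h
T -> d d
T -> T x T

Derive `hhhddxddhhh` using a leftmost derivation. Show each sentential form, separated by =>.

S=>hSS=>hhS=>hhhSS=>hhhTShS=>hhhTxTShS=>hhhddxTShS=>hhhddxddShS=>hhhddxddhhS=>hhhddxddhhh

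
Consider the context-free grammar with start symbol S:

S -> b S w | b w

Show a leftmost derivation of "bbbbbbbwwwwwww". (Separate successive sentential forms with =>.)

S => bSw   [S -> b S w]
bSw => bbSww   [S -> b S w]
bbSww => bbbSwww   [S -> b S w]
bbbSwww => bbbbSwwww   [S -> b S w]
bbbbSwwww => bbbbbSwwwww   [S -> b S w]
bbbbbSwwwww => bbbbbbSwwwwww   [S -> b S w]
bbbbbbSwwwwww => bbbbbbbwwwwwww   [S -> b w]

S=>bSw=>bbSww=>bbbSwww=>bbbbSwwww=>bbbbbSwwwww=>bbbbbbSwwwwww=>bbbbbbbwwwwwww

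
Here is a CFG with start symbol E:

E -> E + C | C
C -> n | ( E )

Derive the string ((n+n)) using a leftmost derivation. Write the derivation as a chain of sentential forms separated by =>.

E => C   [E -> C]
C => (E)   [C -> ( E )]
(E) => (C)   [E -> C]
(C) => ((E))   [C -> ( E )]
((E)) => ((E+C))   [E -> E + C]
((E+C)) => ((C+C))   [E -> C]
((C+C)) => ((n+C))   [C -> n]
((n+C)) => ((n+n))   [C -> n]

E=>C=>(E)=>(C)=>((E))=>((E+C))=>((C+C))=>((n+C))=>((n+n))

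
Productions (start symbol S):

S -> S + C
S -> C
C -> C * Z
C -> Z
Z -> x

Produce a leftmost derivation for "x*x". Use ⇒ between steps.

S ⇒ C ⇒ C*Z ⇒ Z*Z ⇒ x*Z ⇒ x*x

S ⇒ C   [S -> C]
C ⇒ C*Z   [C -> C * Z]
C*Z ⇒ Z*Z   [C -> Z]
Z*Z ⇒ x*Z   [Z -> x]
x*Z ⇒ x*x   [Z -> x]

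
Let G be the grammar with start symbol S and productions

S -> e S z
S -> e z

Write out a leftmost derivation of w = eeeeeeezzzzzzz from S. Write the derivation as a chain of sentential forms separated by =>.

S => eSz => eeSzz => eeeSzzz => eeeeSzzzz => eeeeeSzzzzz => eeeeeeSzzzzzz => eeeeeeezzzzzzz

S => eSz   [S -> e S z]
eSz => eeSzz   [S -> e S z]
eeSzz => eeeSzzz   [S -> e S z]
eeeSzzz => eeeeSzzzz   [S -> e S z]
eeeeSzzzz => eeeeeSzzzzz   [S -> e S z]
eeeeeSzzzzz => eeeeeeSzzzzzz   [S -> e S z]
eeeeeeSzzzzzz => eeeeeeezzzzzzz   [S -> e z]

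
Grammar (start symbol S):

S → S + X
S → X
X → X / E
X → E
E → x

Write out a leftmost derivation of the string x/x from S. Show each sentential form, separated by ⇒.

S ⇒ X   [S → X]
X ⇒ X/E   [X → X / E]
X/E ⇒ E/E   [X → E]
E/E ⇒ x/E   [E → x]
x/E ⇒ x/x   [E → x]

S ⇒ X ⇒ X/E ⇒ E/E ⇒ x/E ⇒ x/x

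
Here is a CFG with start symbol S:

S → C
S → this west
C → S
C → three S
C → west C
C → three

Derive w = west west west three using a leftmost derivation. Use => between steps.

S => C   [S → C]
C => west C   [C → west C]
west C => west west C   [C → west C]
west west C => west west west C   [C → west C]
west west west C => west west west three   [C → three]

S => C => west C => west west C => west west west C => west west west three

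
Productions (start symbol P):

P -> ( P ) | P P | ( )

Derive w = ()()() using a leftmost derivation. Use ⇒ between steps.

P⇒PP⇒PPP⇒()PP⇒()()P⇒()()()

P ⇒ PP   [P -> P P]
PP ⇒ PPP   [P -> P P]
PPP ⇒ ()PP   [P -> ( )]
()PP ⇒ ()()P   [P -> ( )]
()()P ⇒ ()()()   [P -> ( )]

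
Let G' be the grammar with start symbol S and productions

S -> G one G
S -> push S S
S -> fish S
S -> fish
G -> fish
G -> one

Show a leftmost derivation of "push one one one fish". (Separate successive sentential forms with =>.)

S => push S S => push G one G S => push one one G S => push one one one S => push one one one fish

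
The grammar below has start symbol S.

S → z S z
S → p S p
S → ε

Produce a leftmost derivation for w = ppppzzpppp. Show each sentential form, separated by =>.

S => pSp => ppSpp => pppSppp => ppppSpppp => ppppzSzpppp => ppppzzpppp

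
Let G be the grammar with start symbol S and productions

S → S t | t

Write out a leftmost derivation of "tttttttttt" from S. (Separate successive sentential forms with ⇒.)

S ⇒ St ⇒ Stt ⇒ Sttt ⇒ Stttt ⇒ Sttttt ⇒ Stttttt ⇒ Sttttttt ⇒ Stttttttt ⇒ Sttttttttt ⇒ tttttttttt

S ⇒ St   [S → S t]
St ⇒ Stt   [S → S t]
Stt ⇒ Sttt   [S → S t]
Sttt ⇒ Stttt   [S → S t]
Stttt ⇒ Sttttt   [S → S t]
Sttttt ⇒ Stttttt   [S → S t]
Stttttt ⇒ Sttttttt   [S → S t]
Sttttttt ⇒ Stttttttt   [S → S t]
Stttttttt ⇒ Sttttttttt   [S → S t]
Sttttttttt ⇒ tttttttttt   [S → t]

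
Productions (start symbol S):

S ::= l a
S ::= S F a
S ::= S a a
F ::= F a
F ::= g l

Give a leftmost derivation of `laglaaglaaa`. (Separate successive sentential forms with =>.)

S=>Saa=>SFaaa=>SFaFaaa=>laFaFaaa=>laFaaFaaa=>laglaaFaaa=>laglaaglaaa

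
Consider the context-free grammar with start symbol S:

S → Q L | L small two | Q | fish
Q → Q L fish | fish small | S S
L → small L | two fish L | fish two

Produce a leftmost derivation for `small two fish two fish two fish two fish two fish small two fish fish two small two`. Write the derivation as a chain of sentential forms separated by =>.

S => L small two => small L small two => small two fish L small two => small two fish two fish L small two => small two fish two fish two fish L small two => small two fish two fish two fish two fish L small two => small two fish two fish two fish two fish two fish L small two => small two fish two fish two fish two fish two fish small L small two => small two fish two fish two fish two fish two fish small two fish L small two => small two fish two fish two fish two fish two fish small two fish fish two small two

S => L small two   [S → L small two]
L small two => small L small two   [L → small L]
small L small two => small two fish L small two   [L → two fish L]
small two fish L small two => small two fish two fish L small two   [L → two fish L]
small two fish two fish L small two => small two fish two fish two fish L small two   [L → two fish L]
small two fish two fish two fish L small two => small two fish two fish two fish two fish L small two   [L → two fish L]
small two fish two fish two fish two fish L small two => small two fish two fish two fish two fish two fish L small two   [L → two fish L]
small two fish two fish two fish two fish two fish L small two => small two fish two fish two fish two fish two fish small L small two   [L → small L]
small two fish two fish two fish two fish two fish small L small two => small two fish two fish two fish two fish two fish small two fish L small two   [L → two fish L]
small two fish two fish two fish two fish two fish small two fish L small two => small two fish two fish two fish two fish two fish small two fish fish two small two   [L → fish two]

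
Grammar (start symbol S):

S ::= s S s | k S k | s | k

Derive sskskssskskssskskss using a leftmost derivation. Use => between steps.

S => sSs => ssSss => sskSkss => ssksSskss => sskskSkskss => ssksksSskskss => sskskssSsskskss => ssksksssSssskskss => sskskssskSkssskskss => sskskssskskssskskss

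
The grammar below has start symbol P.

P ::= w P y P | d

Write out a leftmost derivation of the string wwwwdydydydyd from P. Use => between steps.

P=>wPyP=>wwPyPyP=>wwwPyPyPyP=>wwwwPyPyPyPyP=>wwwwdyPyPyPyP=>wwwwdydyPyPyP=>wwwwdydydyPyP=>wwwwdydydydyP=>wwwwdydydydyd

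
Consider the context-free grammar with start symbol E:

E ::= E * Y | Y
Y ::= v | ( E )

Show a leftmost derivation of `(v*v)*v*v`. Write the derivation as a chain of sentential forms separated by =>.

E => E*Y   [E ::= E * Y]
E*Y => E*Y*Y   [E ::= E * Y]
E*Y*Y => Y*Y*Y   [E ::= Y]
Y*Y*Y => (E)*Y*Y   [Y ::= ( E )]
(E)*Y*Y => (E*Y)*Y*Y   [E ::= E * Y]
(E*Y)*Y*Y => (Y*Y)*Y*Y   [E ::= Y]
(Y*Y)*Y*Y => (v*Y)*Y*Y   [Y ::= v]
(v*Y)*Y*Y => (v*v)*Y*Y   [Y ::= v]
(v*v)*Y*Y => (v*v)*v*Y   [Y ::= v]
(v*v)*v*Y => (v*v)*v*v   [Y ::= v]

E => E*Y => E*Y*Y => Y*Y*Y => (E)*Y*Y => (E*Y)*Y*Y => (Y*Y)*Y*Y => (v*Y)*Y*Y => (v*v)*Y*Y => (v*v)*v*Y => (v*v)*v*v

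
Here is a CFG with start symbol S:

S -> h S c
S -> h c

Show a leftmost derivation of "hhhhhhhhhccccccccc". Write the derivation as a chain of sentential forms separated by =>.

S => hSc => hhScc => hhhSccc => hhhhScccc => hhhhhSccccc => hhhhhhScccccc => hhhhhhhSccccccc => hhhhhhhhScccccccc => hhhhhhhhhccccccccc

S => hSc   [S -> h S c]
hSc => hhScc   [S -> h S c]
hhScc => hhhSccc   [S -> h S c]
hhhSccc => hhhhScccc   [S -> h S c]
hhhhScccc => hhhhhSccccc   [S -> h S c]
hhhhhSccccc => hhhhhhScccccc   [S -> h S c]
hhhhhhScccccc => hhhhhhhSccccccc   [S -> h S c]
hhhhhhhSccccccc => hhhhhhhhScccccccc   [S -> h S c]
hhhhhhhhScccccccc => hhhhhhhhhccccccccc   [S -> h c]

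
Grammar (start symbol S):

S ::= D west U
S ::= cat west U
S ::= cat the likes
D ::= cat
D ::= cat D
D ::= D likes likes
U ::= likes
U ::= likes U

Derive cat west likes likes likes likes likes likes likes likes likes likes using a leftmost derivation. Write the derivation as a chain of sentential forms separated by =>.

S => cat west U   [S ::= cat west U]
cat west U => cat west likes U   [U ::= likes U]
cat west likes U => cat west likes likes U   [U ::= likes U]
cat west likes likes U => cat west likes likes likes U   [U ::= likes U]
cat west likes likes likes U => cat west likes likes likes likes U   [U ::= likes U]
cat west likes likes likes likes U => cat west likes likes likes likes likes U   [U ::= likes U]
cat west likes likes likes likes likes U => cat west likes likes likes likes likes likes U   [U ::= likes U]
cat west likes likes likes likes likes likes U => cat west likes likes likes likes likes likes likes U   [U ::= likes U]
cat west likes likes likes likes likes likes likes U => cat west likes likes likes likes likes likes likes likes U   [U ::= likes U]
cat west likes likes likes likes likes likes likes likes U => cat west likes likes likes likes likes likes likes likes likes U   [U ::= likes U]
cat west likes likes likes likes likes likes likes likes likes U => cat west likes likes likes likes likes likes likes likes likes likes   [U ::= likes]

S => cat west U => cat west likes U => cat west likes likes U => cat west likes likes likes U => cat west likes likes likes likes U => cat west likes likes likes likes likes U => cat west likes likes likes likes likes likes U => cat west likes likes likes likes likes likes likes U => cat west likes likes likes likes likes likes likes likes U => cat west likes likes likes likes likes likes likes likes likes U => cat west likes likes likes likes likes likes likes likes likes likes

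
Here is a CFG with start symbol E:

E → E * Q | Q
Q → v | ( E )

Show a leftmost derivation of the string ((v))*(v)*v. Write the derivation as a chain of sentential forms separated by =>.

E => E*Q => E*Q*Q => Q*Q*Q => (E)*Q*Q => (Q)*Q*Q => ((E))*Q*Q => ((Q))*Q*Q => ((v))*Q*Q => ((v))*(E)*Q => ((v))*(Q)*Q => ((v))*(v)*Q => ((v))*(v)*v

E => E*Q   [E → E * Q]
E*Q => E*Q*Q   [E → E * Q]
E*Q*Q => Q*Q*Q   [E → Q]
Q*Q*Q => (E)*Q*Q   [Q → ( E )]
(E)*Q*Q => (Q)*Q*Q   [E → Q]
(Q)*Q*Q => ((E))*Q*Q   [Q → ( E )]
((E))*Q*Q => ((Q))*Q*Q   [E → Q]
((Q))*Q*Q => ((v))*Q*Q   [Q → v]
((v))*Q*Q => ((v))*(E)*Q   [Q → ( E )]
((v))*(E)*Q => ((v))*(Q)*Q   [E → Q]
((v))*(Q)*Q => ((v))*(v)*Q   [Q → v]
((v))*(v)*Q => ((v))*(v)*v   [Q → v]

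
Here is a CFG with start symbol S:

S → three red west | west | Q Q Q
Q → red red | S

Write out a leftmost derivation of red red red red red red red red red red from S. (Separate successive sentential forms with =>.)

S => Q Q Q => red red Q Q => red red S Q => red red Q Q Q Q => red red red red Q Q Q => red red red red red red Q Q => red red red red red red red red Q => red red red red red red red red red red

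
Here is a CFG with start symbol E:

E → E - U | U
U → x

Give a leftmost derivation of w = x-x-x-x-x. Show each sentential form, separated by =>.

E => E-U   [E → E - U]
E-U => E-U-U   [E → E - U]
E-U-U => E-U-U-U   [E → E - U]
E-U-U-U => E-U-U-U-U   [E → E - U]
E-U-U-U-U => U-U-U-U-U   [E → U]
U-U-U-U-U => x-U-U-U-U   [U → x]
x-U-U-U-U => x-x-U-U-U   [U → x]
x-x-U-U-U => x-x-x-U-U   [U → x]
x-x-x-U-U => x-x-x-x-U   [U → x]
x-x-x-x-U => x-x-x-x-x   [U → x]

E=>E-U=>E-U-U=>E-U-U-U=>E-U-U-U-U=>U-U-U-U-U=>x-U-U-U-U=>x-x-U-U-U=>x-x-x-U-U=>x-x-x-x-U=>x-x-x-x-x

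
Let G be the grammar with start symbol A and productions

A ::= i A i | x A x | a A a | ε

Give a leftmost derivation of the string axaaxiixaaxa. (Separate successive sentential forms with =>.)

A => aAa => axAxa => axaAaxa => axaaAaaxa => axaaxAxaaxa => axaaxiAixaaxa => axaaxiixaaxa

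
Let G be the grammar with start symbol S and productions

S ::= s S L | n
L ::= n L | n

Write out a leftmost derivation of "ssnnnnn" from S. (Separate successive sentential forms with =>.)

S => sSL => ssSLL => ssnLL => ssnnLL => ssnnnLL => ssnnnnL => ssnnnnn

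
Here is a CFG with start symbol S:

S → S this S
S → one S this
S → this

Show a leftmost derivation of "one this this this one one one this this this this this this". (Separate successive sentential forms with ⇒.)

S ⇒ S this S ⇒ one S this this S ⇒ one this this this S ⇒ one this this this one S this ⇒ one this this this one one S this this ⇒ one this this this one one one S this this this ⇒ one this this this one one one S this S this this this ⇒ one this this this one one one this this S this this this ⇒ one this this this one one one this this this this this this

S ⇒ S this S   [S → S this S]
S this S ⇒ one S this this S   [S → one S this]
one S this this S ⇒ one this this this S   [S → this]
one this this this S ⇒ one this this this one S this   [S → one S this]
one this this this one S this ⇒ one this this this one one S this this   [S → one S this]
one this this this one one S this this ⇒ one this this this one one one S this this this   [S → one S this]
one this this this one one one S this this this ⇒ one this this this one one one S this S this this this   [S → S this S]
one this this this one one one S this S this this this ⇒ one this this this one one one this this S this this this   [S → this]
one this this this one one one this this S this this this ⇒ one this this this one one one this this this this this this   [S → this]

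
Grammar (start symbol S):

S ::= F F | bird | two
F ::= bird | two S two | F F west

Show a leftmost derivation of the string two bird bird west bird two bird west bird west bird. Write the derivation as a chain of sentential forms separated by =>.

S => F F => F F west F => F F west F west F => two S two F west F west F => two F F two F west F west F => two F F west F two F west F west F => two bird F west F two F west F west F => two bird bird west F two F west F west F => two bird bird west bird two F west F west F => two bird bird west bird two bird west F west F => two bird bird west bird two bird west bird west F => two bird bird west bird two bird west bird west bird

S => F F   [S ::= F F]
F F => F F west F   [F ::= F F west]
F F west F => F F west F west F   [F ::= F F west]
F F west F west F => two S two F west F west F   [F ::= two S two]
two S two F west F west F => two F F two F west F west F   [S ::= F F]
two F F two F west F west F => two F F west F two F west F west F   [F ::= F F west]
two F F west F two F west F west F => two bird F west F two F west F west F   [F ::= bird]
two bird F west F two F west F west F => two bird bird west F two F west F west F   [F ::= bird]
two bird bird west F two F west F west F => two bird bird west bird two F west F west F   [F ::= bird]
two bird bird west bird two F west F west F => two bird bird west bird two bird west F west F   [F ::= bird]
two bird bird west bird two bird west F west F => two bird bird west bird two bird west bird west F   [F ::= bird]
two bird bird west bird two bird west bird west F => two bird bird west bird two bird west bird west bird   [F ::= bird]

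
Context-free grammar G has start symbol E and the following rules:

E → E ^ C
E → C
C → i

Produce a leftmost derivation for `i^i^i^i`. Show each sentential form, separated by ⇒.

E ⇒ E^C   [E → E ^ C]
E^C ⇒ E^C^C   [E → E ^ C]
E^C^C ⇒ E^C^C^C   [E → E ^ C]
E^C^C^C ⇒ C^C^C^C   [E → C]
C^C^C^C ⇒ i^C^C^C   [C → i]
i^C^C^C ⇒ i^i^C^C   [C → i]
i^i^C^C ⇒ i^i^i^C   [C → i]
i^i^i^C ⇒ i^i^i^i   [C → i]

E⇒E^C⇒E^C^C⇒E^C^C^C⇒C^C^C^C⇒i^C^C^C⇒i^i^C^C⇒i^i^i^C⇒i^i^i^i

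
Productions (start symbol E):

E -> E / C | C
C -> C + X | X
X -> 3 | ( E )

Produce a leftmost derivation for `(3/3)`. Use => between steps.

E => C   [E -> C]
C => X   [C -> X]
X => (E)   [X -> ( E )]
(E) => (E/C)   [E -> E / C]
(E/C) => (C/C)   [E -> C]
(C/C) => (X/C)   [C -> X]
(X/C) => (3/C)   [X -> 3]
(3/C) => (3/X)   [C -> X]
(3/X) => (3/3)   [X -> 3]

E => C => X => (E) => (E/C) => (C/C) => (X/C) => (3/C) => (3/X) => (3/3)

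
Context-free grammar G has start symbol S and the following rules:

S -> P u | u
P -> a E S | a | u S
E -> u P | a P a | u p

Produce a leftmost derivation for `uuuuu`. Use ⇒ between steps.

S ⇒ Pu   [S -> P u]
Pu ⇒ uSu   [P -> u S]
uSu ⇒ uPuu   [S -> P u]
uPuu ⇒ uuSuu   [P -> u S]
uuSuu ⇒ uuuuu   [S -> u]

S ⇒ Pu ⇒ uSu ⇒ uPuu ⇒ uuSuu ⇒ uuuuu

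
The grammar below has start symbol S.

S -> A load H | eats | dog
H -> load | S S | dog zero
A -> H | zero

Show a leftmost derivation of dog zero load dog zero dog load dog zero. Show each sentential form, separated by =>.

S => A load H   [S -> A load H]
A load H => H load H   [A -> H]
H load H => S S load H   [H -> S S]
S S load H => A load H S load H   [S -> A load H]
A load H S load H => H load H S load H   [A -> H]
H load H S load H => dog zero load H S load H   [H -> dog zero]
dog zero load H S load H => dog zero load dog zero S load H   [H -> dog zero]
dog zero load dog zero S load H => dog zero load dog zero dog load H   [S -> dog]
dog zero load dog zero dog load H => dog zero load dog zero dog load dog zero   [H -> dog zero]

S => A load H => H load H => S S load H => A load H S load H => H load H S load H => dog zero load H S load H => dog zero load dog zero S load H => dog zero load dog zero dog load H => dog zero load dog zero dog load dog zero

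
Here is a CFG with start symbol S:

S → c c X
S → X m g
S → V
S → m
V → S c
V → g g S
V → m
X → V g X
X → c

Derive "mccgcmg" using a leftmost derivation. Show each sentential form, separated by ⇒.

S ⇒ Xmg   [S → X m g]
Xmg ⇒ VgXmg   [X → V g X]
VgXmg ⇒ ScgXmg   [V → S c]
ScgXmg ⇒ VcgXmg   [S → V]
VcgXmg ⇒ SccgXmg   [V → S c]
SccgXmg ⇒ VccgXmg   [S → V]
VccgXmg ⇒ mccgXmg   [V → m]
mccgXmg ⇒ mccgcmg   [X → c]

S ⇒ Xmg ⇒ VgXmg ⇒ ScgXmg ⇒ VcgXmg ⇒ SccgXmg ⇒ VccgXmg ⇒ mccgXmg ⇒ mccgcmg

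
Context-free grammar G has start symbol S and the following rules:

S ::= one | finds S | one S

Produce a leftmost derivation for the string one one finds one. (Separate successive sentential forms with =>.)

S => one S => one one S => one one finds S => one one finds one

S => one S   [S ::= one S]
one S => one one S   [S ::= one S]
one one S => one one finds S   [S ::= finds S]
one one finds S => one one finds one   [S ::= one]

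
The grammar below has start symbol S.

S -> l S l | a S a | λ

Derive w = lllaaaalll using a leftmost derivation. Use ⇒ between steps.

S ⇒ lSl ⇒ llSll ⇒ lllSlll ⇒ lllaSalll ⇒ lllaaSaalll ⇒ lllaaaalll

S ⇒ lSl   [S -> l S l]
lSl ⇒ llSll   [S -> l S l]
llSll ⇒ lllSlll   [S -> l S l]
lllSlll ⇒ lllaSalll   [S -> a S a]
lllaSalll ⇒ lllaaSaalll   [S -> a S a]
lllaaSaalll ⇒ lllaaaalll   [S -> λ]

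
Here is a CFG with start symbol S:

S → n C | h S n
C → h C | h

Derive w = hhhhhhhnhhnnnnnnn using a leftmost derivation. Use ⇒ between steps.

S⇒hSn⇒hhSnn⇒hhhSnnn⇒hhhhSnnnn⇒hhhhhSnnnnn⇒hhhhhhSnnnnnn⇒hhhhhhhSnnnnnnn⇒hhhhhhhnCnnnnnnn⇒hhhhhhhnhCnnnnnnn⇒hhhhhhhnhhnnnnnnn

S ⇒ hSn   [S → h S n]
hSn ⇒ hhSnn   [S → h S n]
hhSnn ⇒ hhhSnnn   [S → h S n]
hhhSnnn ⇒ hhhhSnnnn   [S → h S n]
hhhhSnnnn ⇒ hhhhhSnnnnn   [S → h S n]
hhhhhSnnnnn ⇒ hhhhhhSnnnnnn   [S → h S n]
hhhhhhSnnnnnn ⇒ hhhhhhhSnnnnnnn   [S → h S n]
hhhhhhhSnnnnnnn ⇒ hhhhhhhnCnnnnnnn   [S → n C]
hhhhhhhnCnnnnnnn ⇒ hhhhhhhnhCnnnnnnn   [C → h C]
hhhhhhhnhCnnnnnnn ⇒ hhhhhhhnhhnnnnnnn   [C → h]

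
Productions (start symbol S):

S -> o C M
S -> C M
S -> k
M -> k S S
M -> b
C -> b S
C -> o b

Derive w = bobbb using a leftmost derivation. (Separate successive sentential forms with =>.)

S=>CM=>bSM=>bCMM=>bobMM=>bobbM=>bobbb

S => CM   [S -> C M]
CM => bSM   [C -> b S]
bSM => bCMM   [S -> C M]
bCMM => bobMM   [C -> o b]
bobMM => bobbM   [M -> b]
bobbM => bobbb   [M -> b]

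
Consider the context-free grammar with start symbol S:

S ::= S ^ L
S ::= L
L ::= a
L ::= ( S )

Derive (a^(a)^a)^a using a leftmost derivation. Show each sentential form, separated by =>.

S => S^L   [S ::= S ^ L]
S^L => L^L   [S ::= L]
L^L => (S)^L   [L ::= ( S )]
(S)^L => (S^L)^L   [S ::= S ^ L]
(S^L)^L => (S^L^L)^L   [S ::= S ^ L]
(S^L^L)^L => (L^L^L)^L   [S ::= L]
(L^L^L)^L => (a^L^L)^L   [L ::= a]
(a^L^L)^L => (a^(S)^L)^L   [L ::= ( S )]
(a^(S)^L)^L => (a^(L)^L)^L   [S ::= L]
(a^(L)^L)^L => (a^(a)^L)^L   [L ::= a]
(a^(a)^L)^L => (a^(a)^a)^L   [L ::= a]
(a^(a)^a)^L => (a^(a)^a)^a   [L ::= a]

S => S^L => L^L => (S)^L => (S^L)^L => (S^L^L)^L => (L^L^L)^L => (a^L^L)^L => (a^(S)^L)^L => (a^(L)^L)^L => (a^(a)^L)^L => (a^(a)^a)^L => (a^(a)^a)^a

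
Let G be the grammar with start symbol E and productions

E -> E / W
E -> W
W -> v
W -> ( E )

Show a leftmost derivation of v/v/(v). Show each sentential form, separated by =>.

E => E/W => E/W/W => W/W/W => v/W/W => v/v/W => v/v/(E) => v/v/(W) => v/v/(v)

E => E/W   [E -> E / W]
E/W => E/W/W   [E -> E / W]
E/W/W => W/W/W   [E -> W]
W/W/W => v/W/W   [W -> v]
v/W/W => v/v/W   [W -> v]
v/v/W => v/v/(E)   [W -> ( E )]
v/v/(E) => v/v/(W)   [E -> W]
v/v/(W) => v/v/(v)   [W -> v]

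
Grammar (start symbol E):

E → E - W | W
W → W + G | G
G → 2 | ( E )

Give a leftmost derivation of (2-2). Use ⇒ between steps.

E ⇒ W   [E → W]
W ⇒ G   [W → G]
G ⇒ (E)   [G → ( E )]
(E) ⇒ (E-W)   [E → E - W]
(E-W) ⇒ (W-W)   [E → W]
(W-W) ⇒ (G-W)   [W → G]
(G-W) ⇒ (2-W)   [G → 2]
(2-W) ⇒ (2-G)   [W → G]
(2-G) ⇒ (2-2)   [G → 2]

E⇒W⇒G⇒(E)⇒(E-W)⇒(W-W)⇒(G-W)⇒(2-W)⇒(2-G)⇒(2-2)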